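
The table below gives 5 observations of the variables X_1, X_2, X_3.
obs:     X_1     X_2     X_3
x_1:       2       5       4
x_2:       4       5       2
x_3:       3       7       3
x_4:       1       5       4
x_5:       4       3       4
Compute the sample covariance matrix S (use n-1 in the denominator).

Step 1 — column means:
  mean(X_1) = (2 + 4 + 3 + 1 + 4) / 5 = 14/5 = 2.8
  mean(X_2) = (5 + 5 + 7 + 5 + 3) / 5 = 25/5 = 5
  mean(X_3) = (4 + 2 + 3 + 4 + 4) / 5 = 17/5 = 3.4

Step 2 — sample covariance S[i,j] = (1/(n-1)) · Σ_k (x_{k,i} - mean_i) · (x_{k,j} - mean_j), with n-1 = 4.
  S[X_1,X_1] = ((-0.8)·(-0.8) + (1.2)·(1.2) + (0.2)·(0.2) + (-1.8)·(-1.8) + (1.2)·(1.2)) / 4 = 6.8/4 = 1.7
  S[X_1,X_2] = ((-0.8)·(0) + (1.2)·(0) + (0.2)·(2) + (-1.8)·(0) + (1.2)·(-2)) / 4 = -2/4 = -0.5
  S[X_1,X_3] = ((-0.8)·(0.6) + (1.2)·(-1.4) + (0.2)·(-0.4) + (-1.8)·(0.6) + (1.2)·(0.6)) / 4 = -2.6/4 = -0.65
  S[X_2,X_2] = ((0)·(0) + (0)·(0) + (2)·(2) + (0)·(0) + (-2)·(-2)) / 4 = 8/4 = 2
  S[X_2,X_3] = ((0)·(0.6) + (0)·(-1.4) + (2)·(-0.4) + (0)·(0.6) + (-2)·(0.6)) / 4 = -2/4 = -0.5
  S[X_3,X_3] = ((0.6)·(0.6) + (-1.4)·(-1.4) + (-0.4)·(-0.4) + (0.6)·(0.6) + (0.6)·(0.6)) / 4 = 3.2/4 = 0.8

S is symmetric (S[j,i] = S[i,j]). Assembling:

S = [[1.7, -0.5, -0.65],
 [-0.5, 2, -0.5],
 [-0.65, -0.5, 0.8]]


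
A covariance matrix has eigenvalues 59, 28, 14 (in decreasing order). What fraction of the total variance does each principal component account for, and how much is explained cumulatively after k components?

Step 1 — total variance = trace(Sigma) = Σ λ_i = 59 + 28 + 14 = 101.

Step 2 — fraction explained by component i = λ_i / Σ λ:
  PC1: 59/101 = 0.5842
  PC2: 28/101 = 0.2772
  PC3: 14/101 = 0.1386

Step 3 — cumulative fraction after k components = (λ_1 + ... + λ_k) / Σ λ:
  k = 1: 59/101 = 0.5842
  k = 2: (59 + 28)/101 = 87/101 = 0.8614
  k = 3: (59 + 28 + 14)/101 = 101/101 = 1

Summary (fraction, with percent):

explained: PC1 0.5842 (58.42%), PC2 0.2772 (27.72%), PC3 0.1386 (13.86%);  cumulative: 0.5842, 0.8614, 1


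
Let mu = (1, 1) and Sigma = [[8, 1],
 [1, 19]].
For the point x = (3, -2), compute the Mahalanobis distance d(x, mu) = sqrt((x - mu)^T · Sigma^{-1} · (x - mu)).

Step 1 — centre the observation: (x - mu) = (2, -3).

Step 2 — invert Sigma. det(Sigma) = 8·19 - (1)² = 151.
  Sigma^{-1} = (1/det) · [[d, -b], [-b, a]] = [[0.1258, -0.0066],
 [-0.0066, 0.053]].

Step 3 — form the quadratic (x - mu)^T · Sigma^{-1} · (x - mu):
  Sigma^{-1} · (x - mu) = (0.2715, -0.1722).
  (x - mu)^T · [Sigma^{-1} · (x - mu)] = (2)·(0.2715) + (-3)·(-0.1722) = 1.0596.

Step 4 — take square root: d = √(1.0596) ≈ 1.0294.

d(x, mu) = √(1.0596) ≈ 1.0294


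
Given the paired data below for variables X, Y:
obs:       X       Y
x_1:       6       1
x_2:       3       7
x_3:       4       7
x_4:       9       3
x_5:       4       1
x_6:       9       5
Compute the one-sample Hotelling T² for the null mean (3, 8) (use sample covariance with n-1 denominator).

Step 1 — sample mean vector:
  mean(X) = (6 + 3 + 4 + 9 + 4 + 9) / 6 = 35/6 = 5.8333
  mean(Y) = (1 + 7 + 7 + 3 + 1 + 5) / 6 = 24/6 = 4
  x̄ = (5.8333, 4),  deviation x̄ - mu_0 = (5.8333, 4) - (3, 8) = (2.8333, -4).

Step 2 — sample covariance matrix, S[i,j] = (1/(n-1)) · Σ_k (x_{k,i} - mean_i) · (x_{k,j} - mean_j), divisor n-1 = 5:
  S[X,X] = ((0.1667)·(0.1667) + (-2.8333)·(-2.8333) + (-1.8333)·(-1.8333) + (3.1667)·(3.1667) + (-1.8333)·(-1.8333) + (3.1667)·(3.1667)) / 5 = 34.8333/5 = 6.9667
  S[X,Y] = ((0.1667)·(-3) + (-2.8333)·(3) + (-1.8333)·(3) + (3.1667)·(-1) + (-1.8333)·(-3) + (3.1667)·(1)) / 5 = -9/5 = -1.8
  S[Y,Y] = ((-3)·(-3) + (3)·(3) + (3)·(3) + (-1)·(-1) + (-3)·(-3) + (1)·(1)) / 5 = 38/5 = 7.6
  S = [[6.9667, -1.8],
 [-1.8, 7.6]].

Step 3 — invert S. det(S) = 6.9667·7.6 - (-1.8)² = 49.7067.
  S^{-1} = (1/det) · [[d, -b], [-b, a]] = [[0.1529, 0.0362],
 [0.0362, 0.1402]].

Step 4 — quadratic form (x̄ - mu_0)^T · S^{-1} · (x̄ - mu_0):
  S^{-1} · (x̄ - mu_0) = (0.2884, -0.458),
  (x̄ - mu_0)^T · [...] = (2.8333)·(0.2884) + (-4)·(-0.458) = 2.6491.

Step 5 — scale by n: T² = 6 · 2.6491 = 15.8946.

T² ≈ 15.8946


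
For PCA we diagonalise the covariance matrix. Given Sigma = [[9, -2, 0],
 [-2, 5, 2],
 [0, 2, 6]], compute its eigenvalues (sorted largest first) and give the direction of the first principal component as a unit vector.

Step 1 — characteristic polynomial p(λ) = det(λI - Sigma) = λ³ - tr·λ² + c_1·λ - det, where tr = trace, c_1 = sum of the principal 2×2 minors, det = det(Sigma):
  tr = 9 + 5 + 6 = 20,
  c_1 = (9·5 - (-2)²) + (9·6 - (0)²) + (5·6 - (2)²) = 41 + 54 + 26 = 121,
  det = 9·(5·6 - (2)²) - (-2)·((-2)·6 - (2)·(0)) + (0)·((-2)·(2) - 5·(0)) = 9·(26) - (-2)·(-12) + (0)·(-4) = 210.
  So p(λ) = λ³ - 20λ² + 121λ - 210.
Step 2 — look for an integer root (rational root theorem: any rational root is an integer divisor of 210). Testing λ = 3:
  p(3) = 27 - 180 + 363 - 210 = 0  ✓
  Dividing out (λ - 3): p(λ) = (λ - 3)(λ² - 17λ + 70).
Step 3 — remaining eigenvalues from the quadratic λ² - 17λ + 70 = 0:
  Δ = 17² - 4·70 = 289 - 280 = 9,  λ = (17 ± √9)/2 = (17 ± 3)/2 = 10 or 7.
  Sorted: λ_1 = 10,  λ_2 = 7,  λ_3 = 3  (check: sum = 20 = tr ✓).

Step 4 — unit eigenvector for λ_1 = 10: v spans the null space of (Sigma - λ_1 I), whose rows are
  r_1 = (-1, -2, 0),  r_2 = (-2, -5, 2),  r_3 = (0, 2, -4).
  v is orthogonal to every row, so take v ∝ r_1 × r_2 = ((-2)·(2) - (0)·(-5), (0)·(-2) - (-1)·(2), (-1)·(-5) - (-2)·(-2)) = (-4, 2, 1).
  Rescale (multiply by -1 so the first nonzero entry is positive): u = (4, -2, -1).
  ||u|| = √((4)² + (-2)² + (-1)²) = √(21) ≈ 4.5826,  v_1 = u/||u|| ≈ (0.8729, -0.4364, -0.2182) (||v_1|| = 1).

λ_1 = 10,  λ_2 = 7,  λ_3 = 3;  v_1 ≈ (0.8729, -0.4364, -0.2182)


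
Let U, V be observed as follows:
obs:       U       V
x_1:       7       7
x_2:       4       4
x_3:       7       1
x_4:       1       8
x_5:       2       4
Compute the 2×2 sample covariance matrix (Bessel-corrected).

Step 1 — column means:
  mean(U) = (7 + 4 + 7 + 1 + 2) / 5 = 21/5 = 4.2
  mean(V) = (7 + 4 + 1 + 8 + 4) / 5 = 24/5 = 4.8

Step 2 — sample covariance S[i,j] = (1/(n-1)) · Σ_k (x_{k,i} - mean_i) · (x_{k,j} - mean_j), with n-1 = 4.
  S[U,U] = ((2.8)·(2.8) + (-0.2)·(-0.2) + (2.8)·(2.8) + (-3.2)·(-3.2) + (-2.2)·(-2.2)) / 4 = 30.8/4 = 7.7
  S[U,V] = ((2.8)·(2.2) + (-0.2)·(-0.8) + (2.8)·(-3.8) + (-3.2)·(3.2) + (-2.2)·(-0.8)) / 4 = -12.8/4 = -3.2
  S[V,V] = ((2.2)·(2.2) + (-0.8)·(-0.8) + (-3.8)·(-3.8) + (3.2)·(3.2) + (-0.8)·(-0.8)) / 4 = 30.8/4 = 7.7

S is symmetric (S[j,i] = S[i,j]). Assembling:

S = [[7.7, -3.2],
 [-3.2, 7.7]]


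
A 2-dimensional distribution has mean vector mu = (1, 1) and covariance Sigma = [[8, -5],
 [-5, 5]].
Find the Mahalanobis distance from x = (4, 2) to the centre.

Step 1 — centre the observation: (x - mu) = (3, 1).

Step 2 — invert Sigma. det(Sigma) = 8·5 - (-5)² = 15.
  Sigma^{-1} = (1/det) · [[d, -b], [-b, a]] = [[0.3333, 0.3333],
 [0.3333, 0.5333]].

Step 3 — form the quadratic (x - mu)^T · Sigma^{-1} · (x - mu):
  Sigma^{-1} · (x - mu) = (1.3333, 1.5333).
  (x - mu)^T · [Sigma^{-1} · (x - mu)] = (3)·(1.3333) + (1)·(1.5333) = 5.5333.

Step 4 — take square root: d = √(5.5333) ≈ 2.3523.

d(x, mu) = √(5.5333) ≈ 2.3523


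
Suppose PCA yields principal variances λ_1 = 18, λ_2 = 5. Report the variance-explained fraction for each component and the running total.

Step 1 — total variance = trace(Sigma) = Σ λ_i = 18 + 5 = 23.

Step 2 — fraction explained by component i = λ_i / Σ λ:
  PC1: 18/23 = 0.7826
  PC2: 5/23 = 0.2174

Step 3 — cumulative fraction after k components = (λ_1 + ... + λ_k) / Σ λ:
  k = 1: 18/23 = 0.7826
  k = 2: (18 + 5)/23 = 23/23 = 1

Summary (fraction, with percent):

explained: PC1 0.7826 (78.26%), PC2 0.2174 (21.74%);  cumulative: 0.7826, 1


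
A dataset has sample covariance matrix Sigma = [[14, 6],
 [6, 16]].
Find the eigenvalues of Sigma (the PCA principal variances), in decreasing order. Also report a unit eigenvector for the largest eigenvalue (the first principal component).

Step 1 — characteristic polynomial of 2×2 Sigma:
  det(Sigma - λI) = λ² - trace · λ + det = 0.
  trace = 14 + 16 = 30, det = 14·16 - (6)² = 188.
Step 2 — discriminant:
  Δ = trace² - 4·det = 900 - 752 = 148.
Step 3 — eigenvalues:
  λ = (trace ± √Δ)/2 = (30 ± 12.1655)/2,
  λ_1 = 21.0828,  λ_2 = 8.9172.

Step 4 — unit eigenvector for λ_1: solve (Sigma - λ_1 I)v = 0. First row:
  (14 - 21.0828)·v_x + (6)·v_y = 0, i.e. (-7.0828)·v_x + (6)·v_y = 0,
  so v ∝ (b, λ_1 - a) = (6, 7.0828) = u.
  ||u|| = √((6)² + (7.0828)²) = √(86.1655) ≈ 9.2825,
  v_1 = u/||u|| ≈ (0.6464, 0.763) (||v_1|| = 1).

λ_1 = 21.0828,  λ_2 = 8.9172;  v_1 ≈ (0.6464, 0.763)


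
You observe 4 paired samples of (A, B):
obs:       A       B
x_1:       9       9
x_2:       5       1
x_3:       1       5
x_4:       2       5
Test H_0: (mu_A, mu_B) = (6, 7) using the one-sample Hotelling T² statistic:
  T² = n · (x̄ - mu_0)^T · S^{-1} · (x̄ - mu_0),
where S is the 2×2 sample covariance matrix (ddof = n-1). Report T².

Step 1 — sample mean vector:
  mean(A) = (9 + 5 + 1 + 2) / 4 = 17/4 = 4.25
  mean(B) = (9 + 1 + 5 + 5) / 4 = 20/4 = 5
  x̄ = (4.25, 5),  deviation x̄ - mu_0 = (4.25, 5) - (6, 7) = (-1.75, -2).

Step 2 — sample covariance matrix, S[i,j] = (1/(n-1)) · Σ_k (x_{k,i} - mean_i) · (x_{k,j} - mean_j), divisor n-1 = 3:
  S[A,A] = ((4.75)·(4.75) + (0.75)·(0.75) + (-3.25)·(-3.25) + (-2.25)·(-2.25)) / 3 = 38.75/3 = 12.9167
  S[A,B] = ((4.75)·(4) + (0.75)·(-4) + (-3.25)·(0) + (-2.25)·(0)) / 3 = 16/3 = 5.3333
  S[B,B] = ((4)·(4) + (-4)·(-4) + (0)·(0) + (0)·(0)) / 3 = 32/3 = 10.6667
  S = [[12.9167, 5.3333],
 [5.3333, 10.6667]].

Step 3 — invert S. det(S) = 12.9167·10.6667 - (5.3333)² = 109.3333.
  S^{-1} = (1/det) · [[d, -b], [-b, a]] = [[0.0976, -0.0488],
 [-0.0488, 0.1181]].

Step 4 — quadratic form (x̄ - mu_0)^T · S^{-1} · (x̄ - mu_0):
  S^{-1} · (x̄ - mu_0) = (-0.0732, -0.1509),
  (x̄ - mu_0)^T · [...] = (-1.75)·(-0.0732) + (-2)·(-0.1509) = 0.4299.

Step 5 — scale by n: T² = 4 · 0.4299 = 1.7195.

T² ≈ 1.7195


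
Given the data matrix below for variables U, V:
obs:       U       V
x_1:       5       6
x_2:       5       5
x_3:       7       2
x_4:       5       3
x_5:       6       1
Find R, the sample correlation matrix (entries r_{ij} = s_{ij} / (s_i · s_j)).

Step 1 — column means:
  mean(U) = (5 + 5 + 7 + 5 + 6) / 5 = 28/5 = 5.6
  mean(V) = (6 + 5 + 2 + 3 + 1) / 5 = 17/5 = 3.4

Step 2 — sample variances and covariances s[i,j] = (1/(n-1)) · Σ_k (x_{k,i} - mean_i) · (x_{k,j} - mean_j), with n-1 = 4:
  s[U,U] = ((-0.6)·(-0.6) + (-0.6)·(-0.6) + (1.4)·(1.4) + (-0.6)·(-0.6) + (0.4)·(0.4)) / 4 = 3.2/4 = 0.8
  s[U,V] = ((-0.6)·(2.6) + (-0.6)·(1.6) + (1.4)·(-1.4) + (-0.6)·(-0.4) + (0.4)·(-2.4)) / 4 = -5.2/4 = -1.3
  s[V,V] = ((2.6)·(2.6) + (1.6)·(1.6) + (-1.4)·(-1.4) + (-0.4)·(-0.4) + (-2.4)·(-2.4)) / 4 = 17.2/4 = 4.3
  Sample standard deviations s_i = √(s[i,i]):
  s(U) = √(0.8) = 0.8944
  s(V) = √(4.3) = 2.0736

Step 3 — r_{ij} = s_{ij} / (s_i · s_j):
  r[U,U] = 1 (diagonal).
  r[U,V] = -1.3 / (0.8944 · 2.0736) = -1.3 / 1.8547 = -0.7009
  r[V,V] = 1 (diagonal).

R is symmetric with unit diagonal. Assembling:

R = [[1, -0.7009],
 [-0.7009, 1]]


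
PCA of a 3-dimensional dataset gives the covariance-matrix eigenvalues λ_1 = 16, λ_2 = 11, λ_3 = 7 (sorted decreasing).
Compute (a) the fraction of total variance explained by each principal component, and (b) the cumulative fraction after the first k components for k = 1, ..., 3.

Step 1 — total variance = trace(Sigma) = Σ λ_i = 16 + 11 + 7 = 34.

Step 2 — fraction explained by component i = λ_i / Σ λ:
  PC1: 16/34 = 0.4706
  PC2: 11/34 = 0.3235
  PC3: 7/34 = 0.2059

Step 3 — cumulative fraction after k components = (λ_1 + ... + λ_k) / Σ λ:
  k = 1: 16/34 = 0.4706
  k = 2: (16 + 11)/34 = 27/34 = 0.7941
  k = 3: (16 + 11 + 7)/34 = 34/34 = 1

Summary (fraction, with percent):

explained: PC1 0.4706 (47.06%), PC2 0.3235 (32.35%), PC3 0.2059 (20.59%);  cumulative: 0.4706, 0.7941, 1


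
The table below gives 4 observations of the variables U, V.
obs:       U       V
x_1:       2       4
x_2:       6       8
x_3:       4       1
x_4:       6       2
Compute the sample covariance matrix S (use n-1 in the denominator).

Step 1 — column means:
  mean(U) = (2 + 6 + 4 + 6) / 4 = 18/4 = 4.5
  mean(V) = (4 + 8 + 1 + 2) / 4 = 15/4 = 3.75

Step 2 — sample covariance S[i,j] = (1/(n-1)) · Σ_k (x_{k,i} - mean_i) · (x_{k,j} - mean_j), with n-1 = 3.
  S[U,U] = ((-2.5)·(-2.5) + (1.5)·(1.5) + (-0.5)·(-0.5) + (1.5)·(1.5)) / 3 = 11/3 = 3.6667
  S[U,V] = ((-2.5)·(0.25) + (1.5)·(4.25) + (-0.5)·(-2.75) + (1.5)·(-1.75)) / 3 = 4.5/3 = 1.5
  S[V,V] = ((0.25)·(0.25) + (4.25)·(4.25) + (-2.75)·(-2.75) + (-1.75)·(-1.75)) / 3 = 28.75/3 = 9.5833

S is symmetric (S[j,i] = S[i,j]). Assembling:

S = [[3.6667, 1.5],
 [1.5, 9.5833]]


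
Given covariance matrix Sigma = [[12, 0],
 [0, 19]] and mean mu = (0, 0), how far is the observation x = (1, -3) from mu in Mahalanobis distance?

Step 1 — centre the observation: (x - mu) = (1, -3).

Step 2 — invert Sigma. det(Sigma) = 12·19 - (0)² = 228.
  Sigma^{-1} = (1/det) · [[d, -b], [-b, a]] = [[0.0833, 0],
 [0, 0.0526]].

Step 3 — form the quadratic (x - mu)^T · Sigma^{-1} · (x - mu):
  Sigma^{-1} · (x - mu) = (0.0833, -0.1579).
  (x - mu)^T · [Sigma^{-1} · (x - mu)] = (1)·(0.0833) + (-3)·(-0.1579) = 0.557.

Step 4 — take square root: d = √(0.557) ≈ 0.7463.

d(x, mu) = √(0.557) ≈ 0.7463


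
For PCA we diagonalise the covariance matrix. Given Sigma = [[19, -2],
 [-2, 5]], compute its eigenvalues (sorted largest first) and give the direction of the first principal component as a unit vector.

Step 1 — characteristic polynomial of 2×2 Sigma:
  det(Sigma - λI) = λ² - trace · λ + det = 0.
  trace = 19 + 5 = 24, det = 19·5 - (-2)² = 91.
Step 2 — discriminant:
  Δ = trace² - 4·det = 576 - 364 = 212.
Step 3 — eigenvalues:
  λ = (trace ± √Δ)/2 = (24 ± 14.5602)/2,
  λ_1 = 19.2801,  λ_2 = 4.7199.

Step 4 — unit eigenvector for λ_1: solve (Sigma - λ_1 I)v = 0. First row:
  (19 - 19.2801)·v_x + (-2)·v_y = 0, i.e. (-0.2801)·v_x + (-2)·v_y = 0,
  so v ∝ (b, λ_1 - a) = (-2, 0.2801); multiply by -1 so the first entry is positive: u = (2, -0.2801).
  ||u|| = √((2)² + (-0.2801)²) = √(4.0785) ≈ 2.0195,
  v_1 = u/||u|| ≈ (0.9903, -0.1387) (||v_1|| = 1).

λ_1 = 19.2801,  λ_2 = 4.7199;  v_1 ≈ (0.9903, -0.1387)


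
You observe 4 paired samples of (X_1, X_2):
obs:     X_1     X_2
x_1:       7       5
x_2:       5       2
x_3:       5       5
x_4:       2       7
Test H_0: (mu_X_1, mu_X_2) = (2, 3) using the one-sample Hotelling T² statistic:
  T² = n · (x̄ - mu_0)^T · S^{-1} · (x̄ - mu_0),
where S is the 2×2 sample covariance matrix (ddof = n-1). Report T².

Step 1 — sample mean vector:
  mean(X_1) = (7 + 5 + 5 + 2) / 4 = 19/4 = 4.75
  mean(X_2) = (5 + 2 + 5 + 7) / 4 = 19/4 = 4.75
  x̄ = (4.75, 4.75),  deviation x̄ - mu_0 = (4.75, 4.75) - (2, 3) = (2.75, 1.75).

Step 2 — sample covariance matrix, S[i,j] = (1/(n-1)) · Σ_k (x_{k,i} - mean_i) · (x_{k,j} - mean_j), divisor n-1 = 3:
  S[X_1,X_1] = ((2.25)·(2.25) + (0.25)·(0.25) + (0.25)·(0.25) + (-2.75)·(-2.75)) / 3 = 12.75/3 = 4.25
  S[X_1,X_2] = ((2.25)·(0.25) + (0.25)·(-2.75) + (0.25)·(0.25) + (-2.75)·(2.25)) / 3 = -6.25/3 = -2.0833
  S[X_2,X_2] = ((0.25)·(0.25) + (-2.75)·(-2.75) + (0.25)·(0.25) + (2.25)·(2.25)) / 3 = 12.75/3 = 4.25
  S = [[4.25, -2.0833],
 [-2.0833, 4.25]].

Step 3 — invert S. det(S) = 4.25·4.25 - (-2.0833)² = 13.7222.
  S^{-1} = (1/det) · [[d, -b], [-b, a]] = [[0.3097, 0.1518],
 [0.1518, 0.3097]].

Step 4 — quadratic form (x̄ - mu_0)^T · S^{-1} · (x̄ - mu_0):
  S^{-1} · (x̄ - mu_0) = (1.1174, 0.9595),
  (x̄ - mu_0)^T · [...] = (2.75)·(1.1174) + (1.75)·(0.9595) = 4.752.

Step 5 — scale by n: T² = 4 · 4.752 = 19.0081.

T² ≈ 19.0081


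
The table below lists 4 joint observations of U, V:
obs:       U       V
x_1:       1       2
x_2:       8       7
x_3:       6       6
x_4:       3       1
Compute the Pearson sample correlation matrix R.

Step 1 — column means:
  mean(U) = (1 + 8 + 6 + 3) / 4 = 18/4 = 4.5
  mean(V) = (2 + 7 + 6 + 1) / 4 = 16/4 = 4

Step 2 — sample variances and covariances s[i,j] = (1/(n-1)) · Σ_k (x_{k,i} - mean_i) · (x_{k,j} - mean_j), with n-1 = 3:
  s[U,U] = ((-3.5)·(-3.5) + (3.5)·(3.5) + (1.5)·(1.5) + (-1.5)·(-1.5)) / 3 = 29/3 = 9.6667
  s[U,V] = ((-3.5)·(-2) + (3.5)·(3) + (1.5)·(2) + (-1.5)·(-3)) / 3 = 25/3 = 8.3333
  s[V,V] = ((-2)·(-2) + (3)·(3) + (2)·(2) + (-3)·(-3)) / 3 = 26/3 = 8.6667
  Sample standard deviations s_i = √(s[i,i]):
  s(U) = √(9.6667) = 3.1091
  s(V) = √(8.6667) = 2.9439

Step 3 — r_{ij} = s_{ij} / (s_i · s_j):
  r[U,U] = 1 (diagonal).
  r[U,V] = 8.3333 / (3.1091 · 2.9439) = 8.3333 / 9.153 = 0.9104
  r[V,V] = 1 (diagonal).

R is symmetric with unit diagonal. Assembling:

R = [[1, 0.9104],
 [0.9104, 1]]


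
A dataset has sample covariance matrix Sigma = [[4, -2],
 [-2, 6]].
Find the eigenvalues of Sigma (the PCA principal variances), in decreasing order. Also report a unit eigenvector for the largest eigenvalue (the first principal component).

Step 1 — characteristic polynomial of 2×2 Sigma:
  det(Sigma - λI) = λ² - trace · λ + det = 0.
  trace = 4 + 6 = 10, det = 4·6 - (-2)² = 20.
Step 2 — discriminant:
  Δ = trace² - 4·det = 100 - 80 = 20.
Step 3 — eigenvalues:
  λ = (trace ± √Δ)/2 = (10 ± 4.4721)/2,
  λ_1 = 7.2361,  λ_2 = 2.7639.

Step 4 — unit eigenvector for λ_1: solve (Sigma - λ_1 I)v = 0. First row:
  (4 - 7.2361)·v_x + (-2)·v_y = 0, i.e. (-3.2361)·v_x + (-2)·v_y = 0,
  so v ∝ (b, λ_1 - a) = (-2, 3.2361); multiply by -1 so the first entry is positive: u = (2, -3.2361).
  ||u|| = √((2)² + (-3.2361)²) = √(14.4721) ≈ 3.8042,
  v_1 = u/||u|| ≈ (0.5257, -0.8507) (||v_1|| = 1).

λ_1 = 7.2361,  λ_2 = 2.7639;  v_1 ≈ (0.5257, -0.8507)


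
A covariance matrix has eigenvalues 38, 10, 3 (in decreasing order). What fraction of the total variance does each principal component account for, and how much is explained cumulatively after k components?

Step 1 — total variance = trace(Sigma) = Σ λ_i = 38 + 10 + 3 = 51.

Step 2 — fraction explained by component i = λ_i / Σ λ:
  PC1: 38/51 = 0.7451
  PC2: 10/51 = 0.1961
  PC3: 3/51 = 0.0588

Step 3 — cumulative fraction after k components = (λ_1 + ... + λ_k) / Σ λ:
  k = 1: 38/51 = 0.7451
  k = 2: (38 + 10)/51 = 48/51 = 0.9412
  k = 3: (38 + 10 + 3)/51 = 51/51 = 1

Summary (fraction, with percent):

explained: PC1 0.7451 (74.51%), PC2 0.1961 (19.61%), PC3 0.0588 (5.88%);  cumulative: 0.7451, 0.9412, 1


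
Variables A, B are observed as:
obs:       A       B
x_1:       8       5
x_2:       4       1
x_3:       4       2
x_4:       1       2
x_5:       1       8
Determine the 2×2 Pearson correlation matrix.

Step 1 — column means:
  mean(A) = (8 + 4 + 4 + 1 + 1) / 5 = 18/5 = 3.6
  mean(B) = (5 + 1 + 2 + 2 + 8) / 5 = 18/5 = 3.6

Step 2 — sample variances and covariances s[i,j] = (1/(n-1)) · Σ_k (x_{k,i} - mean_i) · (x_{k,j} - mean_j), with n-1 = 4:
  s[A,A] = ((4.4)·(4.4) + (0.4)·(0.4) + (0.4)·(0.4) + (-2.6)·(-2.6) + (-2.6)·(-2.6)) / 4 = 33.2/4 = 8.3
  s[A,B] = ((4.4)·(1.4) + (0.4)·(-2.6) + (0.4)·(-1.6) + (-2.6)·(-1.6) + (-2.6)·(4.4)) / 4 = -2.8/4 = -0.7
  s[B,B] = ((1.4)·(1.4) + (-2.6)·(-2.6) + (-1.6)·(-1.6) + (-1.6)·(-1.6) + (4.4)·(4.4)) / 4 = 33.2/4 = 8.3
  Sample standard deviations s_i = √(s[i,i]):
  s(A) = √(8.3) = 2.881
  s(B) = √(8.3) = 2.881

Step 3 — r_{ij} = s_{ij} / (s_i · s_j):
  r[A,A] = 1 (diagonal).
  r[A,B] = -0.7 / (2.881 · 2.881) = -0.7 / 8.3 = -0.0843
  r[B,B] = 1 (diagonal).

R is symmetric with unit diagonal. Assembling:

R = [[1, -0.0843],
 [-0.0843, 1]]


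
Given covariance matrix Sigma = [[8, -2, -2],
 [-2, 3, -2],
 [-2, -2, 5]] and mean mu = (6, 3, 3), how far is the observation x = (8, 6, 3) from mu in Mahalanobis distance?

Step 1 — centre the observation: (x - mu) = (2, 3, 0).

Step 2 — invert Sigma (cofactor / det for 3×3, or solve directly):
  Sigma^{-1} = [[0.275, 0.35, 0.25],
 [0.35, 0.9, 0.5],
 [0.25, 0.5, 0.5]].

Step 3 — form the quadratic (x - mu)^T · Sigma^{-1} · (x - mu):
  Sigma^{-1} · (x - mu) = (1.6, 3.4, 2).
  (x - mu)^T · [Sigma^{-1} · (x - mu)] = (2)·(1.6) + (3)·(3.4) + (0)·(2) = 13.4.

Step 4 — take square root: d = √(13.4) ≈ 3.6606.

d(x, mu) = √(13.4) ≈ 3.6606


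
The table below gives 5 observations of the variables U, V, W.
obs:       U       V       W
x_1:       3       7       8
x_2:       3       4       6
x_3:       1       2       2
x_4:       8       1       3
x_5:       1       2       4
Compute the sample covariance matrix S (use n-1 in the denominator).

Step 1 — column means:
  mean(U) = (3 + 3 + 1 + 8 + 1) / 5 = 16/5 = 3.2
  mean(V) = (7 + 4 + 2 + 1 + 2) / 5 = 16/5 = 3.2
  mean(W) = (8 + 6 + 2 + 3 + 4) / 5 = 23/5 = 4.6

Step 2 — sample covariance S[i,j] = (1/(n-1)) · Σ_k (x_{k,i} - mean_i) · (x_{k,j} - mean_j), with n-1 = 4.
  S[U,U] = ((-0.2)·(-0.2) + (-0.2)·(-0.2) + (-2.2)·(-2.2) + (4.8)·(4.8) + (-2.2)·(-2.2)) / 4 = 32.8/4 = 8.2
  S[U,V] = ((-0.2)·(3.8) + (-0.2)·(0.8) + (-2.2)·(-1.2) + (4.8)·(-2.2) + (-2.2)·(-1.2)) / 4 = -6.2/4 = -1.55
  S[U,W] = ((-0.2)·(3.4) + (-0.2)·(1.4) + (-2.2)·(-2.6) + (4.8)·(-1.6) + (-2.2)·(-0.6)) / 4 = -1.6/4 = -0.4
  S[V,V] = ((3.8)·(3.8) + (0.8)·(0.8) + (-1.2)·(-1.2) + (-2.2)·(-2.2) + (-1.2)·(-1.2)) / 4 = 22.8/4 = 5.7
  S[V,W] = ((3.8)·(3.4) + (0.8)·(1.4) + (-1.2)·(-2.6) + (-2.2)·(-1.6) + (-1.2)·(-0.6)) / 4 = 21.4/4 = 5.35
  S[W,W] = ((3.4)·(3.4) + (1.4)·(1.4) + (-2.6)·(-2.6) + (-1.6)·(-1.6) + (-0.6)·(-0.6)) / 4 = 23.2/4 = 5.8

S is symmetric (S[j,i] = S[i,j]). Assembling:

S = [[8.2, -1.55, -0.4],
 [-1.55, 5.7, 5.35],
 [-0.4, 5.35, 5.8]]


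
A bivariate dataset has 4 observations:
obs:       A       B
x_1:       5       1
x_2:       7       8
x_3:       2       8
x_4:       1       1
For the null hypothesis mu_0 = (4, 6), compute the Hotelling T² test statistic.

Step 1 — sample mean vector:
  mean(A) = (5 + 7 + 2 + 1) / 4 = 15/4 = 3.75
  mean(B) = (1 + 8 + 8 + 1) / 4 = 18/4 = 4.5
  x̄ = (3.75, 4.5),  deviation x̄ - mu_0 = (3.75, 4.5) - (4, 6) = (-0.25, -1.5).

Step 2 — sample covariance matrix, S[i,j] = (1/(n-1)) · Σ_k (x_{k,i} - mean_i) · (x_{k,j} - mean_j), divisor n-1 = 3:
  S[A,A] = ((1.25)·(1.25) + (3.25)·(3.25) + (-1.75)·(-1.75) + (-2.75)·(-2.75)) / 3 = 22.75/3 = 7.5833
  S[A,B] = ((1.25)·(-3.5) + (3.25)·(3.5) + (-1.75)·(3.5) + (-2.75)·(-3.5)) / 3 = 10.5/3 = 3.5
  S[B,B] = ((-3.5)·(-3.5) + (3.5)·(3.5) + (3.5)·(3.5) + (-3.5)·(-3.5)) / 3 = 49/3 = 16.3333
  S = [[7.5833, 3.5],
 [3.5, 16.3333]].

Step 3 — invert S. det(S) = 7.5833·16.3333 - (3.5)² = 111.6111.
  S^{-1} = (1/det) · [[d, -b], [-b, a]] = [[0.1463, -0.0314],
 [-0.0314, 0.0679]].

Step 4 — quadratic form (x̄ - mu_0)^T · S^{-1} · (x̄ - mu_0):
  S^{-1} · (x̄ - mu_0) = (0.0105, -0.0941),
  (x̄ - mu_0)^T · [...] = (-0.25)·(0.0105) + (-1.5)·(-0.0941) = 0.1385.

Step 5 — scale by n: T² = 4 · 0.1385 = 0.554.

T² ≈ 0.554


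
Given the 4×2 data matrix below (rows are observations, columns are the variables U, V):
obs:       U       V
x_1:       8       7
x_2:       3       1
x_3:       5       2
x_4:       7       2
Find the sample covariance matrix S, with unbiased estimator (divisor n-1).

Step 1 — column means:
  mean(U) = (8 + 3 + 5 + 7) / 4 = 23/4 = 5.75
  mean(V) = (7 + 1 + 2 + 2) / 4 = 12/4 = 3

Step 2 — sample covariance S[i,j] = (1/(n-1)) · Σ_k (x_{k,i} - mean_i) · (x_{k,j} - mean_j), with n-1 = 3.
  S[U,U] = ((2.25)·(2.25) + (-2.75)·(-2.75) + (-0.75)·(-0.75) + (1.25)·(1.25)) / 3 = 14.75/3 = 4.9167
  S[U,V] = ((2.25)·(4) + (-2.75)·(-2) + (-0.75)·(-1) + (1.25)·(-1)) / 3 = 14/3 = 4.6667
  S[V,V] = ((4)·(4) + (-2)·(-2) + (-1)·(-1) + (-1)·(-1)) / 3 = 22/3 = 7.3333

S is symmetric (S[j,i] = S[i,j]). Assembling:

S = [[4.9167, 4.6667],
 [4.6667, 7.3333]]


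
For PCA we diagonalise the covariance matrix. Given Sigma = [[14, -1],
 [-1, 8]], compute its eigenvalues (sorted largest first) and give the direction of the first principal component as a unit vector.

Step 1 — characteristic polynomial of 2×2 Sigma:
  det(Sigma - λI) = λ² - trace · λ + det = 0.
  trace = 14 + 8 = 22, det = 14·8 - (-1)² = 111.
Step 2 — discriminant:
  Δ = trace² - 4·det = 484 - 444 = 40.
Step 3 — eigenvalues:
  λ = (trace ± √Δ)/2 = (22 ± 6.3246)/2,
  λ_1 = 14.1623,  λ_2 = 7.8377.

Step 4 — unit eigenvector for λ_1: solve (Sigma - λ_1 I)v = 0. First row:
  (14 - 14.1623)·v_x + (-1)·v_y = 0, i.e. (-0.1623)·v_x + (-1)·v_y = 0,
  so v ∝ (b, λ_1 - a) = (-1, 0.1623); multiply by -1 so the first entry is positive: u = (1, -0.1623).
  ||u|| = √((1)² + (-0.1623)²) = √(1.0263) ≈ 1.0131,
  v_1 = u/||u|| ≈ (0.9871, -0.1602) (||v_1|| = 1).

λ_1 = 14.1623,  λ_2 = 7.8377;  v_1 ≈ (0.9871, -0.1602)


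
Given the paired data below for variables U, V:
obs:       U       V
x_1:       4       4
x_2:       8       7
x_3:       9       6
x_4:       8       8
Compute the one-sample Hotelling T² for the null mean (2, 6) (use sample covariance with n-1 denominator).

Step 1 — sample mean vector:
  mean(U) = (4 + 8 + 9 + 8) / 4 = 29/4 = 7.25
  mean(V) = (4 + 7 + 6 + 8) / 4 = 25/4 = 6.25
  x̄ = (7.25, 6.25),  deviation x̄ - mu_0 = (7.25, 6.25) - (2, 6) = (5.25, 0.25).

Step 2 — sample covariance matrix, S[i,j] = (1/(n-1)) · Σ_k (x_{k,i} - mean_i) · (x_{k,j} - mean_j), divisor n-1 = 3:
  S[U,U] = ((-3.25)·(-3.25) + (0.75)·(0.75) + (1.75)·(1.75) + (0.75)·(0.75)) / 3 = 14.75/3 = 4.9167
  S[U,V] = ((-3.25)·(-2.25) + (0.75)·(0.75) + (1.75)·(-0.25) + (0.75)·(1.75)) / 3 = 8.75/3 = 2.9167
  S[V,V] = ((-2.25)·(-2.25) + (0.75)·(0.75) + (-0.25)·(-0.25) + (1.75)·(1.75)) / 3 = 8.75/3 = 2.9167
  S = [[4.9167, 2.9167],
 [2.9167, 2.9167]].

Step 3 — invert S. det(S) = 4.9167·2.9167 - (2.9167)² = 5.8333.
  S^{-1} = (1/det) · [[d, -b], [-b, a]] = [[0.5, -0.5],
 [-0.5, 0.8429]].

Step 4 — quadratic form (x̄ - mu_0)^T · S^{-1} · (x̄ - mu_0):
  S^{-1} · (x̄ - mu_0) = (2.5, -2.4143),
  (x̄ - mu_0)^T · [...] = (5.25)·(2.5) + (0.25)·(-2.4143) = 12.5214.

Step 5 — scale by n: T² = 4 · 12.5214 = 50.0857.

T² ≈ 50.0857


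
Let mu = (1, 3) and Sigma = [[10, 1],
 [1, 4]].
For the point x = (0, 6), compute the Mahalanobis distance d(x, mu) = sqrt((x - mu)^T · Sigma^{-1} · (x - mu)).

Step 1 — centre the observation: (x - mu) = (-1, 3).

Step 2 — invert Sigma. det(Sigma) = 10·4 - (1)² = 39.
  Sigma^{-1} = (1/det) · [[d, -b], [-b, a]] = [[0.1026, -0.0256],
 [-0.0256, 0.2564]].

Step 3 — form the quadratic (x - mu)^T · Sigma^{-1} · (x - mu):
  Sigma^{-1} · (x - mu) = (-0.1795, 0.7949).
  (x - mu)^T · [Sigma^{-1} · (x - mu)] = (-1)·(-0.1795) + (3)·(0.7949) = 2.5641.

Step 4 — take square root: d = √(2.5641) ≈ 1.6013.

d(x, mu) = √(2.5641) ≈ 1.6013


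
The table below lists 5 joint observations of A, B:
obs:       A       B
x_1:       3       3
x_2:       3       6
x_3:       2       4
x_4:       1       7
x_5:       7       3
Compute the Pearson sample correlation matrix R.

Step 1 — column means:
  mean(A) = (3 + 3 + 2 + 1 + 7) / 5 = 16/5 = 3.2
  mean(B) = (3 + 6 + 4 + 7 + 3) / 5 = 23/5 = 4.6

Step 2 — sample variances and covariances s[i,j] = (1/(n-1)) · Σ_k (x_{k,i} - mean_i) · (x_{k,j} - mean_j), with n-1 = 4:
  s[A,A] = ((-0.2)·(-0.2) + (-0.2)·(-0.2) + (-1.2)·(-1.2) + (-2.2)·(-2.2) + (3.8)·(3.8)) / 4 = 20.8/4 = 5.2
  s[A,B] = ((-0.2)·(-1.6) + (-0.2)·(1.4) + (-1.2)·(-0.6) + (-2.2)·(2.4) + (3.8)·(-1.6)) / 4 = -10.6/4 = -2.65
  s[B,B] = ((-1.6)·(-1.6) + (1.4)·(1.4) + (-0.6)·(-0.6) + (2.4)·(2.4) + (-1.6)·(-1.6)) / 4 = 13.2/4 = 3.3
  Sample standard deviations s_i = √(s[i,i]):
  s(A) = √(5.2) = 2.2804
  s(B) = √(3.3) = 1.8166

Step 3 — r_{ij} = s_{ij} / (s_i · s_j):
  r[A,A] = 1 (diagonal).
  r[A,B] = -2.65 / (2.2804 · 1.8166) = -2.65 / 4.1425 = -0.6397
  r[B,B] = 1 (diagonal).

R is symmetric with unit diagonal. Assembling:

R = [[1, -0.6397],
 [-0.6397, 1]]


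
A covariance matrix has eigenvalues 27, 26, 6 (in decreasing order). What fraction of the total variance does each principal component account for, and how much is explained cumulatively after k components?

Step 1 — total variance = trace(Sigma) = Σ λ_i = 27 + 26 + 6 = 59.

Step 2 — fraction explained by component i = λ_i / Σ λ:
  PC1: 27/59 = 0.4576
  PC2: 26/59 = 0.4407
  PC3: 6/59 = 0.1017

Step 3 — cumulative fraction after k components = (λ_1 + ... + λ_k) / Σ λ:
  k = 1: 27/59 = 0.4576
  k = 2: (27 + 26)/59 = 53/59 = 0.8983
  k = 3: (27 + 26 + 6)/59 = 59/59 = 1

Summary (fraction, with percent):

explained: PC1 0.4576 (45.76%), PC2 0.4407 (44.07%), PC3 0.1017 (10.17%);  cumulative: 0.4576, 0.8983, 1


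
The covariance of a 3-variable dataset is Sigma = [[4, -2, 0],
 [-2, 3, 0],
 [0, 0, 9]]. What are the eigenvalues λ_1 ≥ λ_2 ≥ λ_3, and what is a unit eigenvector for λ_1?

Step 1 — characteristic polynomial p(λ) = det(λI - Sigma) = λ³ - tr·λ² + c_1·λ - det, where tr = trace, c_1 = sum of the principal 2×2 minors, det = det(Sigma):
  tr = 4 + 3 + 9 = 16,
  c_1 = (4·3 - (-2)²) + (4·9 - (0)²) + (3·9 - (0)²) = 8 + 36 + 27 = 71,
  det = 4·(3·9 - (0)²) - (-2)·((-2)·9 - (0)·(0)) + (0)·((-2)·(0) - 3·(0)) = 4·(27) - (-2)·(-18) + (0)·(0) = 72.
  So p(λ) = λ³ - 16λ² + 71λ - 72.
Step 2 — look for an integer root (rational root theorem: any rational root is an integer divisor of 72). Testing λ = 9:
  p(9) = 729 - 1296 + 639 - 72 = 0  ✓
  Dividing out (λ - 9): p(λ) = (λ - 9)(λ² - 7λ + 8).
Step 3 — remaining eigenvalues from the quadratic λ² - 7λ + 8 = 0:
  Δ = 7² - 4·8 = 49 - 32 = 17,  λ = (7 ± √17)/2 = (7 ± 4.1231)/2 ≈ 5.5616 or 1.4384.
  Sorted: λ_1 = 9,  λ_2 = 5.5616,  λ_3 = 1.4384  (check: sum = 16 = tr ✓).

Step 4 — unit eigenvector for λ_1 = 9: v spans the null space of (Sigma - λ_1 I), whose rows are
  r_1 = (-5, -2, 0),  r_2 = (-2, -6, 0),  r_3 = (0, 0, 0).
  v is orthogonal to every row, so take v ∝ r_1 × r_2 = ((-2)·(0) - (0)·(-6), (0)·(-2) - (-5)·(0), (-5)·(-6) - (-2)·(-2)) = (0, 0, 26).
  Rescale (divide by 26): u = (0, 0, 1).
  ||u|| = √((0)² + (0)² + (1)²) = √(1) = 1,  v_1 = u/||u|| ≈ (0, 0, 1) (||v_1|| = 1).

λ_1 = 9,  λ_2 = 5.5616,  λ_3 = 1.4384;  v_1 ≈ (0, 0, 1)


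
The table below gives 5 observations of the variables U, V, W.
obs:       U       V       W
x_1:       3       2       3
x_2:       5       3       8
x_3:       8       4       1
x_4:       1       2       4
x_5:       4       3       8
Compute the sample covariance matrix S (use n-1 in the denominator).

Step 1 — column means:
  mean(U) = (3 + 5 + 8 + 1 + 4) / 5 = 21/5 = 4.2
  mean(V) = (2 + 3 + 4 + 2 + 3) / 5 = 14/5 = 2.8
  mean(W) = (3 + 8 + 1 + 4 + 8) / 5 = 24/5 = 4.8

Step 2 — sample covariance S[i,j] = (1/(n-1)) · Σ_k (x_{k,i} - mean_i) · (x_{k,j} - mean_j), with n-1 = 4.
  S[U,U] = ((-1.2)·(-1.2) + (0.8)·(0.8) + (3.8)·(3.8) + (-3.2)·(-3.2) + (-0.2)·(-0.2)) / 4 = 26.8/4 = 6.7
  S[U,V] = ((-1.2)·(-0.8) + (0.8)·(0.2) + (3.8)·(1.2) + (-3.2)·(-0.8) + (-0.2)·(0.2)) / 4 = 8.2/4 = 2.05
  S[U,W] = ((-1.2)·(-1.8) + (0.8)·(3.2) + (3.8)·(-3.8) + (-3.2)·(-0.8) + (-0.2)·(3.2)) / 4 = -7.8/4 = -1.95
  S[V,V] = ((-0.8)·(-0.8) + (0.2)·(0.2) + (1.2)·(1.2) + (-0.8)·(-0.8) + (0.2)·(0.2)) / 4 = 2.8/4 = 0.7
  S[V,W] = ((-0.8)·(-1.8) + (0.2)·(3.2) + (1.2)·(-3.8) + (-0.8)·(-0.8) + (0.2)·(3.2)) / 4 = -1.2/4 = -0.3
  S[W,W] = ((-1.8)·(-1.8) + (3.2)·(3.2) + (-3.8)·(-3.8) + (-0.8)·(-0.8) + (3.2)·(3.2)) / 4 = 38.8/4 = 9.7

S is symmetric (S[j,i] = S[i,j]). Assembling:

S = [[6.7, 2.05, -1.95],
 [2.05, 0.7, -0.3],
 [-1.95, -0.3, 9.7]]


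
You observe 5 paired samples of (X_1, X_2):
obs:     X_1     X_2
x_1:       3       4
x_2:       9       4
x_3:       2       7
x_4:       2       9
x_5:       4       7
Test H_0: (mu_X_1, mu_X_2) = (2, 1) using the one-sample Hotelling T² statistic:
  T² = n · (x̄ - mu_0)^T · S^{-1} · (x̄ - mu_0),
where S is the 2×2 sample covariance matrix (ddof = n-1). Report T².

Step 1 — sample mean vector:
  mean(X_1) = (3 + 9 + 2 + 2 + 4) / 5 = 20/5 = 4
  mean(X_2) = (4 + 4 + 7 + 9 + 7) / 5 = 31/5 = 6.2
  x̄ = (4, 6.2),  deviation x̄ - mu_0 = (4, 6.2) - (2, 1) = (2, 5.2).

Step 2 — sample covariance matrix, S[i,j] = (1/(n-1)) · Σ_k (x_{k,i} - mean_i) · (x_{k,j} - mean_j), divisor n-1 = 4:
  S[X_1,X_1] = ((-1)·(-1) + (5)·(5) + (-2)·(-2) + (-2)·(-2) + (0)·(0)) / 4 = 34/4 = 8.5
  S[X_1,X_2] = ((-1)·(-2.2) + (5)·(-2.2) + (-2)·(0.8) + (-2)·(2.8) + (0)·(0.8)) / 4 = -16/4 = -4
  S[X_2,X_2] = ((-2.2)·(-2.2) + (-2.2)·(-2.2) + (0.8)·(0.8) + (2.8)·(2.8) + (0.8)·(0.8)) / 4 = 18.8/4 = 4.7
  S = [[8.5, -4],
 [-4, 4.7]].

Step 3 — invert S. det(S) = 8.5·4.7 - (-4)² = 23.95.
  S^{-1} = (1/det) · [[d, -b], [-b, a]] = [[0.1962, 0.167],
 [0.167, 0.3549]].

Step 4 — quadratic form (x̄ - mu_0)^T · S^{-1} · (x̄ - mu_0):
  S^{-1} · (x̄ - mu_0) = (1.261, 2.1795),
  (x̄ - mu_0)^T · [...] = (2)·(1.261) + (5.2)·(2.1795) = 13.8555.

Step 5 — scale by n: T² = 5 · 13.8555 = 69.2777.

T² ≈ 69.2777


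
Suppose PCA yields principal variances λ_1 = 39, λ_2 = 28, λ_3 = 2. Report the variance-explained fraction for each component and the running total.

Step 1 — total variance = trace(Sigma) = Σ λ_i = 39 + 28 + 2 = 69.

Step 2 — fraction explained by component i = λ_i / Σ λ:
  PC1: 39/69 = 0.5652
  PC2: 28/69 = 0.4058
  PC3: 2/69 = 0.029

Step 3 — cumulative fraction after k components = (λ_1 + ... + λ_k) / Σ λ:
  k = 1: 39/69 = 0.5652
  k = 2: (39 + 28)/69 = 67/69 = 0.971
  k = 3: (39 + 28 + 2)/69 = 69/69 = 1

Summary (fraction, with percent):

explained: PC1 0.5652 (56.52%), PC2 0.4058 (40.58%), PC3 0.029 (2.9%);  cumulative: 0.5652, 0.971, 1


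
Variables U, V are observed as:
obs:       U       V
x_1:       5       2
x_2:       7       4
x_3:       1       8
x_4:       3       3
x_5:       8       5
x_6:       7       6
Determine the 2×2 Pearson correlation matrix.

Step 1 — column means:
  mean(U) = (5 + 7 + 1 + 3 + 8 + 7) / 6 = 31/6 = 5.1667
  mean(V) = (2 + 4 + 8 + 3 + 5 + 6) / 6 = 28/6 = 4.6667

Step 2 — sample variances and covariances s[i,j] = (1/(n-1)) · Σ_k (x_{k,i} - mean_i) · (x_{k,j} - mean_j), with n-1 = 5:
  s[U,U] = ((-0.1667)·(-0.1667) + (1.8333)·(1.8333) + (-4.1667)·(-4.1667) + (-2.1667)·(-2.1667) + (2.8333)·(2.8333) + (1.8333)·(1.8333)) / 5 = 36.8333/5 = 7.3667
  s[U,V] = ((-0.1667)·(-2.6667) + (1.8333)·(-0.6667) + (-4.1667)·(3.3333) + (-2.1667)·(-1.6667) + (2.8333)·(0.3333) + (1.8333)·(1.3333)) / 5 = -7.6667/5 = -1.5333
  s[V,V] = ((-2.6667)·(-2.6667) + (-0.6667)·(-0.6667) + (3.3333)·(3.3333) + (-1.6667)·(-1.6667) + (0.3333)·(0.3333) + (1.3333)·(1.3333)) / 5 = 23.3333/5 = 4.6667
  Sample standard deviations s_i = √(s[i,i]):
  s(U) = √(7.3667) = 2.7142
  s(V) = √(4.6667) = 2.1602

Step 3 — r_{ij} = s_{ij} / (s_i · s_j):
  r[U,U] = 1 (diagonal).
  r[U,V] = -1.5333 / (2.7142 · 2.1602) = -1.5333 / 5.8633 = -0.2615
  r[V,V] = 1 (diagonal).

R is symmetric with unit diagonal. Assembling:

R = [[1, -0.2615],
 [-0.2615, 1]]


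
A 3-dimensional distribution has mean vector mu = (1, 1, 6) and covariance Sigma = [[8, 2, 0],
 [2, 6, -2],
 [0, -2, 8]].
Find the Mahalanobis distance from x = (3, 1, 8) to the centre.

Step 1 — centre the observation: (x - mu) = (2, 0, 2).

Step 2 — invert Sigma (cofactor / det for 3×3, or solve directly):
  Sigma^{-1} = [[0.1375, -0.05, -0.0125],
 [-0.05, 0.2, 0.05],
 [-0.0125, 0.05, 0.1375]].

Step 3 — form the quadratic (x - mu)^T · Sigma^{-1} · (x - mu):
  Sigma^{-1} · (x - mu) = (0.25, 0, 0.25).
  (x - mu)^T · [Sigma^{-1} · (x - mu)] = (2)·(0.25) + (0)·(0) + (2)·(0.25) = 1.

Step 4 — take square root: d = √(1) ≈ 1.

d(x, mu) = √(1) ≈ 1


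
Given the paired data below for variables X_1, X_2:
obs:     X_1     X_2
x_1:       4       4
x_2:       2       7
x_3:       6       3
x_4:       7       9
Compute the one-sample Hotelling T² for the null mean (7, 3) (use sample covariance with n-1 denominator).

Step 1 — sample mean vector:
  mean(X_1) = (4 + 2 + 6 + 7) / 4 = 19/4 = 4.75
  mean(X_2) = (4 + 7 + 3 + 9) / 4 = 23/4 = 5.75
  x̄ = (4.75, 5.75),  deviation x̄ - mu_0 = (4.75, 5.75) - (7, 3) = (-2.25, 2.75).

Step 2 — sample covariance matrix, S[i,j] = (1/(n-1)) · Σ_k (x_{k,i} - mean_i) · (x_{k,j} - mean_j), divisor n-1 = 3:
  S[X_1,X_1] = ((-0.75)·(-0.75) + (-2.75)·(-2.75) + (1.25)·(1.25) + (2.25)·(2.25)) / 3 = 14.75/3 = 4.9167
  S[X_1,X_2] = ((-0.75)·(-1.75) + (-2.75)·(1.25) + (1.25)·(-2.75) + (2.25)·(3.25)) / 3 = 1.75/3 = 0.5833
  S[X_2,X_2] = ((-1.75)·(-1.75) + (1.25)·(1.25) + (-2.75)·(-2.75) + (3.25)·(3.25)) / 3 = 22.75/3 = 7.5833
  S = [[4.9167, 0.5833],
 [0.5833, 7.5833]].

Step 3 — invert S. det(S) = 4.9167·7.5833 - (0.5833)² = 36.9444.
  S^{-1} = (1/det) · [[d, -b], [-b, a]] = [[0.2053, -0.0158],
 [-0.0158, 0.1331]].

Step 4 — quadratic form (x̄ - mu_0)^T · S^{-1} · (x̄ - mu_0):
  S^{-1} · (x̄ - mu_0) = (-0.5053, 0.4015),
  (x̄ - mu_0)^T · [...] = (-2.25)·(-0.5053) + (2.75)·(0.4015) = 2.241.

Step 5 — scale by n: T² = 4 · 2.241 = 8.9639.

T² ≈ 8.9639


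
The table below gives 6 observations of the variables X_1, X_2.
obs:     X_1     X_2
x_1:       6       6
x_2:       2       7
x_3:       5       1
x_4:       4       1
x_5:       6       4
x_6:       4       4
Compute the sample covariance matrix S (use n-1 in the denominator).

Step 1 — column means:
  mean(X_1) = (6 + 2 + 5 + 4 + 6 + 4) / 6 = 27/6 = 4.5
  mean(X_2) = (6 + 7 + 1 + 1 + 4 + 4) / 6 = 23/6 = 3.8333

Step 2 — sample covariance S[i,j] = (1/(n-1)) · Σ_k (x_{k,i} - mean_i) · (x_{k,j} - mean_j), with n-1 = 5.
  S[X_1,X_1] = ((1.5)·(1.5) + (-2.5)·(-2.5) + (0.5)·(0.5) + (-0.5)·(-0.5) + (1.5)·(1.5) + (-0.5)·(-0.5)) / 5 = 11.5/5 = 2.3
  S[X_1,X_2] = ((1.5)·(2.1667) + (-2.5)·(3.1667) + (0.5)·(-2.8333) + (-0.5)·(-2.8333) + (1.5)·(0.1667) + (-0.5)·(0.1667)) / 5 = -4.5/5 = -0.9
  S[X_2,X_2] = ((2.1667)·(2.1667) + (3.1667)·(3.1667) + (-2.8333)·(-2.8333) + (-2.8333)·(-2.8333) + (0.1667)·(0.1667) + (0.1667)·(0.1667)) / 5 = 30.8333/5 = 6.1667

S is symmetric (S[j,i] = S[i,j]). Assembling:

S = [[2.3, -0.9],
 [-0.9, 6.1667]]


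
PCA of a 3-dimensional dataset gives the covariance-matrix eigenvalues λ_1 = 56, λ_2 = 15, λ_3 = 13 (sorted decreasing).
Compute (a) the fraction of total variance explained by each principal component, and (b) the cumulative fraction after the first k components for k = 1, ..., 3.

Step 1 — total variance = trace(Sigma) = Σ λ_i = 56 + 15 + 13 = 84.

Step 2 — fraction explained by component i = λ_i / Σ λ:
  PC1: 56/84 = 0.6667
  PC2: 15/84 = 0.1786
  PC3: 13/84 = 0.1548

Step 3 — cumulative fraction after k components = (λ_1 + ... + λ_k) / Σ λ:
  k = 1: 56/84 = 0.6667
  k = 2: (56 + 15)/84 = 71/84 = 0.8452
  k = 3: (56 + 15 + 13)/84 = 84/84 = 1

Summary (fraction, with percent):

explained: PC1 0.6667 (66.67%), PC2 0.1786 (17.86%), PC3 0.1548 (15.48%);  cumulative: 0.6667, 0.8452, 1


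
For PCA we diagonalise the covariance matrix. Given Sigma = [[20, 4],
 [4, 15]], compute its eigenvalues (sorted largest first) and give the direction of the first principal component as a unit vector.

Step 1 — characteristic polynomial of 2×2 Sigma:
  det(Sigma - λI) = λ² - trace · λ + det = 0.
  trace = 20 + 15 = 35, det = 20·15 - (4)² = 284.
Step 2 — discriminant:
  Δ = trace² - 4·det = 1225 - 1136 = 89.
Step 3 — eigenvalues:
  λ = (trace ± √Δ)/2 = (35 ± 9.434)/2,
  λ_1 = 22.217,  λ_2 = 12.783.

Step 4 — unit eigenvector for λ_1: solve (Sigma - λ_1 I)v = 0. First row:
  (20 - 22.217)·v_x + (4)·v_y = 0, i.e. (-2.217)·v_x + (4)·v_y = 0,
  so v ∝ (b, λ_1 - a) = (4, 2.217) = u.
  ||u|| = √((4)² + (2.217)²) = √(20.915) ≈ 4.5733,
  v_1 = u/||u|| ≈ (0.8746, 0.4848) (||v_1|| = 1).

λ_1 = 22.217,  λ_2 = 12.783;  v_1 ≈ (0.8746, 0.4848)
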